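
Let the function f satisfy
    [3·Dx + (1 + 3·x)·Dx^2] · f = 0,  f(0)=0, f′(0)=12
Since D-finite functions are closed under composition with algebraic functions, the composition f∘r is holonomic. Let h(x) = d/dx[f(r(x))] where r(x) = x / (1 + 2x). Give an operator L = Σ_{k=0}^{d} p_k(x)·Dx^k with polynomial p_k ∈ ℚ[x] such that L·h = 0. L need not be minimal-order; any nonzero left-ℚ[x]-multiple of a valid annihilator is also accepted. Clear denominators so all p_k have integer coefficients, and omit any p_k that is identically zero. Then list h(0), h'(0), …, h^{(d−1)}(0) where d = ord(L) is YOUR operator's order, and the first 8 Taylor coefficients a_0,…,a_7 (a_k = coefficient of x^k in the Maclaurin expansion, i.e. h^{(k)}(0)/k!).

L = (7 + 20·x) + (1 + 7·x + 10·x^2)·Dx  (order 1).
h: a_k = 12, -84, 468, -2436, 12372, -62244, 311988, -1561476, …
ICs: h(0) = 12.

f: a_k = 0, 12, -18, 36, -81, 972/5, -486, 8748/7, …
h₀=f(r): pull back L_f along r ⇒ L₀.
Differentiate: ansatz ord ≤ ord L₀ ⇒ L.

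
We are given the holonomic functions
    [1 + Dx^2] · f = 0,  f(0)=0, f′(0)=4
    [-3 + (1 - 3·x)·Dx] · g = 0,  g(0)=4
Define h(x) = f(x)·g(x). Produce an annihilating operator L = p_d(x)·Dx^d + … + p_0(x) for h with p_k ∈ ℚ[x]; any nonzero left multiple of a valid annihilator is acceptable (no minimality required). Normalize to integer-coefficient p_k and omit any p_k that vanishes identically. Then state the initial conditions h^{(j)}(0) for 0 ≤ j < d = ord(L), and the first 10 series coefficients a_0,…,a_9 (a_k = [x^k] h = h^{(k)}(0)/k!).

L = (-1 + 3·x) + 6·Dx + (-1 + 3·x)·Dx^2  (order 2).
h: a_k = 0, 16, 48, 424/3, 424, 19082/15, 19082/5, 3606497/315, 3606497/105, 2337010057/22680, …
ICs: h(0) = 0, h′(0) = 16.

f: a_k = 0, 4, 0, -2/3, 0, 1/30, 0, -1/1260, 0, 1/90720, …
g: a_k = 4, 12, 36, 108, 324, 972, 2916, 8748, 26244, 78732, …
h₀=f·g: eliminate ⇒ L₀, order ≤ 2·1.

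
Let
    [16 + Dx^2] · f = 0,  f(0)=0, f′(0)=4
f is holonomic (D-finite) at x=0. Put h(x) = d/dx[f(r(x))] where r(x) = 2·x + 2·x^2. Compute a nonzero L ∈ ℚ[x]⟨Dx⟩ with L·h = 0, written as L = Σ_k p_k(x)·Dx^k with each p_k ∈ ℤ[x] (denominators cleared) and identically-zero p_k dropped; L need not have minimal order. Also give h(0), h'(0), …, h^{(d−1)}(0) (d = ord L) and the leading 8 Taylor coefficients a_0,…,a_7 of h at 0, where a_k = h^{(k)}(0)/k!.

L = (76 + 512·x + 1536·x^2 + 2048·x^3 + 1024·x^4) + (-6 - 12·x)·Dx + (1 + 4·x + 4·x^2)·Dx^2  (order 2).
h: a_k = 8, 16, -256, -1024, 256/3, 7680, 729088/45, -65536/45, …
ICs: h(0) = 8, h′(0) = 16.

f: a_k = 0, 4, 0, -32/3, 0, 128/15, 0, -1024/315, …
Substitute x→r, Dx→(1/r')Dx; clear ⇒ L₀.
Differentiate: ansatz ord ≤ ord L₀ ⇒ L.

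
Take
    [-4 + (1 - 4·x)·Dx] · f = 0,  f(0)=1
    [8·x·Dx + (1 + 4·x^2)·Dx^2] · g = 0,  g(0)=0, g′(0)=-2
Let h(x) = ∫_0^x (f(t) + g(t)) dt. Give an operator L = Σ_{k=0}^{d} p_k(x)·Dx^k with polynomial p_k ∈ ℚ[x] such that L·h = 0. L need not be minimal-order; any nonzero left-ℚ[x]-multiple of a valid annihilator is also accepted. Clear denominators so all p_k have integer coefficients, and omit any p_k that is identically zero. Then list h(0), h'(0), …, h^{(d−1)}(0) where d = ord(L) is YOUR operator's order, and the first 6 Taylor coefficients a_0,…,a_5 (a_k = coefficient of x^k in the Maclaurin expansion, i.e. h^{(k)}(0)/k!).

L = (-8 + 128·x + 96·x^2)·Dx^2 + (13 - 8·x + 100·x^2 + 96·x^3)·Dx^3 + (-1 + 3·x + 12·x^3 + 16·x^4)·Dx^4  (order 4).
h: a_k = 0, 1, 1, 16/3, 50/3, 256/5, …
ICs: h(0) = 0, h′(0) = 1, h′′(0) = 2, h′′′(0) = 32.

f: a_k = 1, 4, 16, 64, 256, 1024, …
g: a_k = 0, -2, 0, 8/3, 0, -32/5, …
h₀=f+g: left-lcm gives L₀, ord ≤ 3.
h=∫h₀ ⇒ L = L₀·Dx.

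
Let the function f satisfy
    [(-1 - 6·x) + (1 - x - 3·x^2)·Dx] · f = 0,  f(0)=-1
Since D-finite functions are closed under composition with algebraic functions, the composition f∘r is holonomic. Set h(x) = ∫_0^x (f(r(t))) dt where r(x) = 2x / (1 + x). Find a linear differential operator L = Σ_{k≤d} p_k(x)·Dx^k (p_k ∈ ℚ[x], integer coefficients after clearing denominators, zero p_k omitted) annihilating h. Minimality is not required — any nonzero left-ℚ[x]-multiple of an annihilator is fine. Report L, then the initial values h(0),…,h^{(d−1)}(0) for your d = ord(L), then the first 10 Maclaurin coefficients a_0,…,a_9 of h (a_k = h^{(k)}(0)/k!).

f: a_k = -1, -1, -4, -7, -19, -40, -97, -217, -508, -1159, …
Change of var in L_f (x↦r) gives L₀.
Integrate: L := L₀·Dx.
L = (2 + 26·x)·Dx + (-1 - x + 13·x^2 + 13·x^3)·Dx^2  (order 2).
h: a_k = 0, -1, -1, -14/3, -13/2, -182/5, -169/3, -338, -2197/4, -30758/9, …
ICs: h(0) = 0, h′(0) = -1.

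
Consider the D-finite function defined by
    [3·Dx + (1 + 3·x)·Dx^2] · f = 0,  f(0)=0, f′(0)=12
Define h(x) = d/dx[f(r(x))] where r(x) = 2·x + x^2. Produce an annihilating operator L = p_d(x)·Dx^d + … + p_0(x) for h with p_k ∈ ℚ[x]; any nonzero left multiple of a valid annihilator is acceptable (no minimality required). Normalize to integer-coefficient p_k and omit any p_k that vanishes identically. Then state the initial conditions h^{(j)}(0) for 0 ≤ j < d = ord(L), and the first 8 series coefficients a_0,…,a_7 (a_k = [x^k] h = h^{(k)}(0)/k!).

f: a_k = 0, 12, -18, 36, -81, 972/5, -486, 8748/7, …
f∘r: x↦r, Dx↦Dx/r' in L_f ⇒ L₀.
h₀' ⇒ L via d/dx closure of L₀.
L = (5 + 6·x + 3·x^2) + (1 + 7·x + 9·x^2 + 3·x^3)·Dx  (order 1).
h: a_k = 24, -120, 648, -3528, 19224, -104760, 570888, -3111048, …
ICs: h(0) = 24.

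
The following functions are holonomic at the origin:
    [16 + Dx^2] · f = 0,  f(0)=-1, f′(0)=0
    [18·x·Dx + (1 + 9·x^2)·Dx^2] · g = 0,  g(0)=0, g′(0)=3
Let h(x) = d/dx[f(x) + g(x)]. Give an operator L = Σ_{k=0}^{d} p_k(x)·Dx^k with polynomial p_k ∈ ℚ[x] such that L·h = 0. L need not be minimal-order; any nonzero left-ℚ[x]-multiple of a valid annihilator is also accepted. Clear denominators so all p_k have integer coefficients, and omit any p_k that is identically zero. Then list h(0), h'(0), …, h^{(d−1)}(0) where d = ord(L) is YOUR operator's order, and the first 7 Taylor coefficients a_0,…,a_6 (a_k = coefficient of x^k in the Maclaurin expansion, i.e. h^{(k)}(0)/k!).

L = (-13248·x + 181440·x^3 + 186624·x^5) + (-16 + 6048·x^2 + 66096·x^4 + 93312·x^6)·Dx + (-828·x + 11340·x^3 + 11664·x^5)·Dx^2 + (-1 + 378·x^2 + 4131·x^4 + 5832·x^6)·Dx^3  (order 3).
h: a_k = 3, 16, -27, -128/3, 243, 512/15, -2187, …
ICs: h(0) = 3, h′(0) = 16, h′′(0) = -54.

f: a_k = -1, 0, 8, 0, -32/3, 0, 256/45, …
g: a_k = 0, 3, 0, -9, 0, 243/5, 0, …
h₀=f+g: left-lcm gives L₀, ord ≤ 4.
h=h₀': d/dx-closure on L₀ ⇒ L.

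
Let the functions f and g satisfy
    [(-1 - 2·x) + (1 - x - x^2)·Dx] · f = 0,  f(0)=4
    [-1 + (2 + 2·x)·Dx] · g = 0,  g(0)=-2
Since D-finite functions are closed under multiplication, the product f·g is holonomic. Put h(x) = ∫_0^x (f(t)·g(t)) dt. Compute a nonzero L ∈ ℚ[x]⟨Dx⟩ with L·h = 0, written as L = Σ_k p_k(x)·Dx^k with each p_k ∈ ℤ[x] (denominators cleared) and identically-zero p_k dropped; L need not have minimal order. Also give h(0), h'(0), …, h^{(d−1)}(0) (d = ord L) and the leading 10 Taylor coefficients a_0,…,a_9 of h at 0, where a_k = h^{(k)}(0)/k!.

L = (3 + 5·x + 3·x^2)·Dx + (-2 + 4·x^2 + 2·x^3)·Dx^2  (order 2).
h: a_k = 0, -8, -6, -19/3, -63/8, -803/80, -2621/192, -16887/896, -54775/2048, -1416355/36864, …
ICs: h(0) = 0, h′(0) = -8.

f: a_k = 4, 4, 8, 12, 20, 32, 52, 84, 136, 220, …
g: a_k = -2, -1, 1/4, -1/8, 5/64, -7/128, 21/512, -33/1024, 429/16384, -715/32768, …
L₀ := L_f ⊗_s L_g (sym. prod.), ord ≤ 1.
Integrate: L := L₀·Dx.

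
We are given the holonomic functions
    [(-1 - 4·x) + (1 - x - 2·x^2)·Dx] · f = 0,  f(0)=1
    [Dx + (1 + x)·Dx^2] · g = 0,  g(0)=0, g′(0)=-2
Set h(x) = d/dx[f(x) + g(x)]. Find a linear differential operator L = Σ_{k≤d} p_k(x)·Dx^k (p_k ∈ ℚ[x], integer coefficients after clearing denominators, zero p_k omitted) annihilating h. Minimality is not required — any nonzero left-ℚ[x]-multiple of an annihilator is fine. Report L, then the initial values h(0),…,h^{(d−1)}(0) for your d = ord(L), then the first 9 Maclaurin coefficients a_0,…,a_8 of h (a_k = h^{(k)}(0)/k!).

L = (42 + 144·x + 144·x^2 + 96·x^3) + (28 + 172·x + 312·x^2 + 328·x^3 + 160·x^4)·Dx + (-7 - 14·x + 5·x^2 + 56·x^3 + 76·x^4 + 32·x^5)·Dx^2  (order 2).
h: a_k = -1, 8, 13, 46, 103, 260, 593, 1370, 3067, …
ICs: h(0) = -1, h′(0) = 8.

f: a_k = 1, 1, 3, 5, 11, 21, 43, 85, 171, …
g: a_k = 0, -2, 1, -2/3, 1/2, -2/5, 1/3, -2/7, 1/4, …
Sum ⇒ L₀ = lclm(L_f,L_g) in ℚ(x)⟨Dx⟩.
h₀' ⇒ L via d/dx closure of L₀.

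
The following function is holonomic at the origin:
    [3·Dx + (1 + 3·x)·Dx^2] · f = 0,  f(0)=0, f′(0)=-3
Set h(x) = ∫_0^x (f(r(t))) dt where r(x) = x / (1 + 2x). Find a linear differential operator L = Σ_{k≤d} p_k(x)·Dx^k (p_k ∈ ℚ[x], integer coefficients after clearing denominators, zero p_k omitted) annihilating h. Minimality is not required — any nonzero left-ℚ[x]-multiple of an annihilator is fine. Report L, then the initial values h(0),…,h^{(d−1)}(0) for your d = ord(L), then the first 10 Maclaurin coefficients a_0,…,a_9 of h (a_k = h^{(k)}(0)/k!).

L = (7 + 20·x)·Dx^2 + (1 + 7·x + 10·x^2)·Dx^3  (order 3).
h: a_k = 0, 0, -3/2, 7/2, -39/4, 609/20, -1031/10, 741/2, -77997/56, 130123/24, …
ICs: h(0) = 0, h′(0) = 0, h′′(0) = -3.

f: a_k = 0, -3, 9/2, -9, 81/4, -243/5, 243/2, -2187/7, 6561/8, -2187, …
h₀=f(r): pull back L_f along r ⇒ L₀.
h=∫₀ˣh₀: take L = L₀·Dx.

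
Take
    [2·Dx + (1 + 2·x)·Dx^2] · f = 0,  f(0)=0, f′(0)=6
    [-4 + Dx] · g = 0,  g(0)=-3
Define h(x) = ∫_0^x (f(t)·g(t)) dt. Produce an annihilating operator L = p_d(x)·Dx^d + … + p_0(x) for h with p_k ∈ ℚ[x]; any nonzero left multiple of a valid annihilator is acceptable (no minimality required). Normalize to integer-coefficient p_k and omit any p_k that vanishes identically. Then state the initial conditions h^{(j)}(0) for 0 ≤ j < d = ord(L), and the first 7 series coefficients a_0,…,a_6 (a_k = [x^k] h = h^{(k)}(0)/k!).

L = (8 + 32·x)·Dx + (-6 - 16·x)·Dx^2 + (1 + 2·x)·Dx^3  (order 3).
h: a_k = 0, 0, -9, -18, -24, -108/5, -88/5, …
ICs: h(0) = 0, h′(0) = 0, h′′(0) = -18.

f: a_k = 0, 6, -6, 8, -12, 96/5, -32, …
g: a_k = -3, -12, -24, -32, -32, -128/5, -256/15, …
h₀=f·g: eliminate ⇒ L₀, order ≤ 2·1.
h=∫₀ˣh₀: take L = L₀·Dx.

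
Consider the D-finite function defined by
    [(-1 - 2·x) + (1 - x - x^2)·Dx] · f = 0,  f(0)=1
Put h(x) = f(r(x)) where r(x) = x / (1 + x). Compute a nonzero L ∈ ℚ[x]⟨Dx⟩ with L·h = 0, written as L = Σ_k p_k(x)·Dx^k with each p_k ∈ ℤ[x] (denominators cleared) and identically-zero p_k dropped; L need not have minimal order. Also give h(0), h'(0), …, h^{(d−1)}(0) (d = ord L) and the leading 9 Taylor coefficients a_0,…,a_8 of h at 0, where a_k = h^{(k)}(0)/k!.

L = (1 + 3·x) + (-1 - 2·x + x^3)·Dx  (order 1).
h: a_k = 1, 1, 1, 0, 1, -1, 2, -3, 5, …
ICs: h(0) = 1.

f: a_k = 1, 1, 2, 3, 5, 8, 13, 21, 34, …
Substitute x→r, Dx→(1/r')Dx; clear ⇒ L₀.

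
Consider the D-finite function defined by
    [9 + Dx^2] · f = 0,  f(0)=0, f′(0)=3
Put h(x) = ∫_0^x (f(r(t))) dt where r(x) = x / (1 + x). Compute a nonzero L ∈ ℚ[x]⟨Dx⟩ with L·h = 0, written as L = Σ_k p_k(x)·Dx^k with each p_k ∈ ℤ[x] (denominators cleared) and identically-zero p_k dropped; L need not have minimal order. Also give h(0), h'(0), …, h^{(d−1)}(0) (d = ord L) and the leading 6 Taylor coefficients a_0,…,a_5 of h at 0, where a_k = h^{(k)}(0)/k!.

L = 9·Dx + (2 + 6·x + 6·x^2 + 2·x^3)·Dx^2 + (1 + 4·x + 6·x^2 + 4·x^3 + x^4)·Dx^3  (order 3).
h: a_k = 0, 0, 3/2, -1, -3/8, 21/10, …
ICs: h(0) = 0, h′(0) = 0, h′′(0) = 3.

f: a_k = 0, 3, 0, -9/2, 0, 81/40, …
Change of var in L_f (x↦r) gives L₀.
∫: right-multiply L₀ by Dx.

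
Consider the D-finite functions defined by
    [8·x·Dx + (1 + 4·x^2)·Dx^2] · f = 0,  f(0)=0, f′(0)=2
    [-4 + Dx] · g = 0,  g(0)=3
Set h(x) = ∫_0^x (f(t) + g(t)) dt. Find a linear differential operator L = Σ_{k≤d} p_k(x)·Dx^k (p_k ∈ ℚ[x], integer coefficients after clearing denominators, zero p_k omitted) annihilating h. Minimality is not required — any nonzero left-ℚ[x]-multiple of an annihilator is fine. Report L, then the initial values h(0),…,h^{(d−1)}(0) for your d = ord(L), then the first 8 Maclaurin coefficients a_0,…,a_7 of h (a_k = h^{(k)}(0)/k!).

f: a_k = 0, 2, 0, -8/3, 0, 32/5, 0, -128/7, …
g: a_k = 3, 12, 24, 32, 32, 128/5, 256/15, 1024/105, …
h₀=f+g: left-lcm gives L₀, ord ≤ 3.
Integrate: L := L₀·Dx.
L = (8 - 32·x - 96·x^2 - 128·x^3)·Dx^2 + (-6 - 8·x^2 - 64·x^4)·Dx^3 + (1 + 2·x + 8·x^2 + 8·x^3 + 16·x^4)·Dx^4  (order 4).
h: a_k = 0, 3, 7, 8, 22/3, 32/5, 16/3, 256/105, …
ICs: h(0) = 0, h′(0) = 3, h′′(0) = 14, h′′′(0) = 48.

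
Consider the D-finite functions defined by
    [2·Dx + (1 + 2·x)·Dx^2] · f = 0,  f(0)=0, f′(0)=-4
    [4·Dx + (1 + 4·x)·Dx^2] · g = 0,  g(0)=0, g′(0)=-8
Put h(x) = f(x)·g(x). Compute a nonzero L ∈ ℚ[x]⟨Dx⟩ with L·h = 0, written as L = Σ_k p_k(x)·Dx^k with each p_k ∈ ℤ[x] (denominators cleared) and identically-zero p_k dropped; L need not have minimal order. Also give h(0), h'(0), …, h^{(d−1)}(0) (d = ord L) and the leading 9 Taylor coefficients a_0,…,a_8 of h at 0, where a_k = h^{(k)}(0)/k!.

f: a_k = 0, -4, 4, -16/3, 8, -64/5, 64/3, -256/7, 64, …
g: a_k = 0, -8, 16, -128/3, 128, -2048/5, 4096/3, -32768/7, 16384, …
L₀ := L_f ⊗_s L_g (sym. prod.), ord ≤ 4.
L = (160 + 768·x + 1024·x^2)·Dx + (264 + 2144·x + 5760·x^2 + 5120·x^3)·Dx^2 + (64 + 720·x + 2976·x^2 + 5376·x^3 + 3584·x^4)·Dx^3 + (3 + 44·x + 252·x^2 + 704·x^3 + 960·x^4 + 512·x^5)·Dx^4  (order 4).
h: a_k = 0, 0, 32, -96, 832/3, -832, 117376/45, -42496/5, 600064/21, …
ICs: h(0) = 0, h′(0) = 0, h′′(0) = 64, h′′′(0) = -576.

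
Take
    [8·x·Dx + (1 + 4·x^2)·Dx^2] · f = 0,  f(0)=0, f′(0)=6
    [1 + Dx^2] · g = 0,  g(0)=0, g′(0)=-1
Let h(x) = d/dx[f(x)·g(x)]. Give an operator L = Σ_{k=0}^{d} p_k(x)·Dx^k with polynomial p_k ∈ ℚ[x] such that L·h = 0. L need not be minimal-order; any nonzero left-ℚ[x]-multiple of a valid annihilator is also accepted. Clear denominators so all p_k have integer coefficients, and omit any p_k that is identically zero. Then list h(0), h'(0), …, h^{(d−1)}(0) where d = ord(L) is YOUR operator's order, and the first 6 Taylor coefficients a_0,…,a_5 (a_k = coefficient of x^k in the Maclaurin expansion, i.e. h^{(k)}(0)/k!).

f: a_k = 0, 6, 0, -8, 0, 96/5, …
g: a_k = 0, -1, 0, 1/6, 0, -1/120, …
Sym-product of L_f,L_g gives L₀ (≤ ord 4).
h₀' ⇒ L via d/dx closure of L₀.
L = (3893 + 34584·x^2 + 286832·x^4 + 57600·x^6 + 768·x^8 - 10240·x^10 + 4096·x^12) + (2192·x + 44864·x^3 + 156160·x^5 + 51200·x^7 + 20480·x^9 + 16384·x^11)·Dx + (3978 + 36208·x^2 + 296160·x^4 + 76288·x^6 + 9728·x^8 - 4096·x^10 + 8192·x^12)·Dx^2 + (2192·x + 44864·x^3 + 156160·x^5 + 51200·x^7 + 20480·x^9 + 16384·x^11)·Dx^3 + (85 + 1624·x^2 + 9328·x^4 + 18688·x^6 + 8960·x^8 + 6144·x^10 + 4096·x^12)·Dx^4  (order 4).
h: a_k = 0, -12, 0, 36, 0, -247/2, …
ICs: h(0) = 0, h′(0) = -12, h′′(0) = 0, h′′′(0) = 216.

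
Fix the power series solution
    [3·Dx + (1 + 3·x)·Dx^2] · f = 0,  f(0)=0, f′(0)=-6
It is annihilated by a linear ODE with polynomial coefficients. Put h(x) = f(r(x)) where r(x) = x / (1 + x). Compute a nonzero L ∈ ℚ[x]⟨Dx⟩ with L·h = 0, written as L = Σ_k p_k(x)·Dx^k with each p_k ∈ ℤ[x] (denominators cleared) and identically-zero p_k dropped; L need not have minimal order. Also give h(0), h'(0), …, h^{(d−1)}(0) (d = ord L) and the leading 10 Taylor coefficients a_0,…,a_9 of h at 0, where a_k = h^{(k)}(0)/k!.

f: a_k = 0, -6, 9, -18, 81/2, -486/5, 243, -4374/7, 6561/4, -4374, …
Change of var in L_f (x↦r) gives L₀.
L = (5 + 8·x)·Dx + (1 + 5·x + 4·x^2)·Dx^2  (order 2).
h: a_k = 0, -6, 15, -42, 255/2, -2046/5, 1365, -32766/7, 65535/4, -58254, …
ICs: h(0) = 0, h′(0) = -6.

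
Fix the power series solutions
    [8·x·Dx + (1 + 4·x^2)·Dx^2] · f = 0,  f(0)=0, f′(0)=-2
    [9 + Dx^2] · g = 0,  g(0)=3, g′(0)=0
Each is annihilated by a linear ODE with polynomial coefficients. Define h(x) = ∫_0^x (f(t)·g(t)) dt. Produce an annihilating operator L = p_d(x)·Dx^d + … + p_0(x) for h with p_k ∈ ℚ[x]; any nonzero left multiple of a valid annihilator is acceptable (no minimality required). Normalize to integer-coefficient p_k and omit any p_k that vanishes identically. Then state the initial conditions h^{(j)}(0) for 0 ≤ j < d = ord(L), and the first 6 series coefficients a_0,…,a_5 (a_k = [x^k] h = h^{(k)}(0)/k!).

L = (2925 + 31536·x^2 + 95904·x^4 + 186624·x^6 + 186624·x^8)·Dx + (2448·x + 20160·x^3 + 62208·x^5 + 82944·x^7)·Dx^2 + (442 + 5088·x^2 + 19008·x^4 + 41472·x^6 + 41472·x^8)·Dx^3 + (272·x + 2240·x^3 + 6912·x^5 + 9216·x^7)·Dx^4 + (13 + 176·x^2 + 928·x^4 + 2304·x^6 + 2304·x^8)·Dx^5  (order 5).
h: a_k = 0, 0, -3, 0, 35/4, 0, …
ICs: h(0) = 0, h′(0) = 0, h′′(0) = -6, h′′′(0) = 0, h′′′′(0) = 210.

f: a_k = 0, -2, 0, 8/3, 0, -32/5, …
g: a_k = 3, 0, -27/2, 0, 81/8, 0, …
Product ⇒ symmetric product L₀, ord ≤ 4.
h=∫h₀ ⇒ L = L₀·Dx.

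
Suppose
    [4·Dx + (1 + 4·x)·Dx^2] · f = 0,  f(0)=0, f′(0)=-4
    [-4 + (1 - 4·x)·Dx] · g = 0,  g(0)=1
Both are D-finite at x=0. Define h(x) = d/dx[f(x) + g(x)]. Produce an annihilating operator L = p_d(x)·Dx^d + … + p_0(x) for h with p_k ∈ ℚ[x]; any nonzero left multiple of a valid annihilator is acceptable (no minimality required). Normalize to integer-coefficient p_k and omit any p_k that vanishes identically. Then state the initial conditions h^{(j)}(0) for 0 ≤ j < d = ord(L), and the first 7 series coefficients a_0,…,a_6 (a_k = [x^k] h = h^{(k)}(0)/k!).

f: a_k = 0, -4, 8, -64/3, 64, -1024/5, 2048/3, …
g: a_k = 1, 4, 16, 64, 256, 1024, 4096, …
f+g: L₀ = lclm(L_f,L_g), ord ≤ 2+1.
h=h₀': d/dx-closure on L₀ ⇒ L.
L = (-160 - 128·x) + (-16 - 256·x - 256·x^2)·Dx + (3 + 4·x - 48·x^2 - 64·x^3)·Dx^2  (order 2).
h: a_k = 0, 48, 128, 1280, 4096, 28672, 98304, …
ICs: h(0) = 0, h′(0) = 48.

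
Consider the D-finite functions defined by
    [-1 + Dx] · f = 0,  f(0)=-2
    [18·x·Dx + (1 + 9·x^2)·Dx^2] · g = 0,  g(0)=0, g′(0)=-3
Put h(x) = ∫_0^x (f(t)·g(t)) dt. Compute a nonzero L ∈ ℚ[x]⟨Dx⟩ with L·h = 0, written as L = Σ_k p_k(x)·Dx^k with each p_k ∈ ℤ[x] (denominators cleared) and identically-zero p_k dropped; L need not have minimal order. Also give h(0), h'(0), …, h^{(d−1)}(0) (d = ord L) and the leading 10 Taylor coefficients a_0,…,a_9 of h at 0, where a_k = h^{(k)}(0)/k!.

L = (1 - 18·x + 9·x^2)·Dx + (-2 + 18·x - 18·x^2)·Dx^2 + (1 + 9·x^2)·Dx^3  (order 3).
h: a_k = 0, 0, 3, 2, -15/4, -17/5, 1769/120, 377/28, -484679/6720, -511397/7560, …
ICs: h(0) = 0, h′(0) = 0, h′′(0) = 6.

f: a_k = -2, -2, -1, -1/3, -1/12, -1/60, -1/360, -1/2520, -1/20160, -1/181440, …
g: a_k = 0, -3, 0, 9, 0, -243/5, 0, 2187/7, 0, -2187, …
h₀=f·g: eliminate ⇒ L₀, order ≤ 1·2.
h=∫₀ˣh₀: take L = L₀·Dx.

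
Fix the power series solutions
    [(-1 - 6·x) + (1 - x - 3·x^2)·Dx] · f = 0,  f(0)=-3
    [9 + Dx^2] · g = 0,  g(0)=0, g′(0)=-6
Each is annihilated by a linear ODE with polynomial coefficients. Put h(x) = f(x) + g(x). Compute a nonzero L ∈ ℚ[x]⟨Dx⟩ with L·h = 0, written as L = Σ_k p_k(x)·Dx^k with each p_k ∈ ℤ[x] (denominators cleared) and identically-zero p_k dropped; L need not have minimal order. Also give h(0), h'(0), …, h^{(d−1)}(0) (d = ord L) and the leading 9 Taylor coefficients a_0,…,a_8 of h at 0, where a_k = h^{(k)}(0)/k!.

f: a_k = -3, -3, -12, -21, -57, -120, -291, -651, -1524, …
g: a_k = 0, -6, 0, 9, 0, -81/20, 0, 243/280, 0, …
f+g: L₀ = lclm(L_f,L_g), ord ≤ 1+2.
L = (459 + 2916·x + 1539·x^2 + 3888·x^3 + 3645·x^4 + 4374·x^5) + (-153 + 153·x + 378·x^2 - 405·x^3 + 2187·x^5 + 2187·x^6)·Dx + (51 + 324·x + 171·x^2 + 432·x^3 + 405·x^4 + 486·x^5)·Dx^2 + (-17 + 17·x + 42·x^2 - 45·x^3 + 243·x^5 + 243·x^6)·Dx^3  (order 3).
h: a_k = -3, -9, -12, -12, -57, -2481/20, -291, -182037/280, -1524, …
ICs: h(0) = -3, h′(0) = -9, h′′(0) = -24.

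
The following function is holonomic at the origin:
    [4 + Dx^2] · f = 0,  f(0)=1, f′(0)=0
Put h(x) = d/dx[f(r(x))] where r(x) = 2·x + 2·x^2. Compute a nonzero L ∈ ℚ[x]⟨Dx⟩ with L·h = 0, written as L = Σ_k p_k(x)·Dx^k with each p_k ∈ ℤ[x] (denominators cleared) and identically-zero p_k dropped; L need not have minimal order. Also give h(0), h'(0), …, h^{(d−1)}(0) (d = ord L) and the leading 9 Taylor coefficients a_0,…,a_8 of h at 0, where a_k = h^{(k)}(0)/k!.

f: a_k = 1, 0, -2, 0, 2/3, 0, -4/45, 0, 2/315, …
Change of var in L_f (x↦r) gives L₀.
Differentiate: ansatz ord ≤ ord L₀ ⇒ L.
L = (28 + 128·x + 384·x^2 + 512·x^3 + 256·x^4) + (-6 - 12·x)·Dx + (1 + 4·x + 4·x^2)·Dx^2  (order 2).
h: a_k = 0, -16, -48, 32/3, 640/3, 5248/15, 896/15, -184064/315, -31744/35, …
ICs: h(0) = 0, h′(0) = -16.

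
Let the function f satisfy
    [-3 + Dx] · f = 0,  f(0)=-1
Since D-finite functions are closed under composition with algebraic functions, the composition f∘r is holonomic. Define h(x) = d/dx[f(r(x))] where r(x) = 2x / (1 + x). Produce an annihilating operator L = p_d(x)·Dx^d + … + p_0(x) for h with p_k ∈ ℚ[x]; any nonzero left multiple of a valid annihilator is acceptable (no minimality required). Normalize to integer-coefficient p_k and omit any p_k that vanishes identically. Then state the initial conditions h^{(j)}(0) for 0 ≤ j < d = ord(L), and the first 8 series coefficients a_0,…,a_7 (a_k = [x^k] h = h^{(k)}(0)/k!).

f: a_k = -1, -3, -9/2, -9/2, -27/8, -81/40, -81/80, -243/560, …
h₀=f(r): pull back L_f along r ⇒ L₀.
h=h₀': d/dx-closure on L₀ ⇒ L.
L = (4 - 2·x) + (-1 - 2·x - x^2)·Dx  (order 1).
h: a_k = -6, -24, -18, 24, 6, -144/5, 114/5, 96/35, …
ICs: h(0) = -6.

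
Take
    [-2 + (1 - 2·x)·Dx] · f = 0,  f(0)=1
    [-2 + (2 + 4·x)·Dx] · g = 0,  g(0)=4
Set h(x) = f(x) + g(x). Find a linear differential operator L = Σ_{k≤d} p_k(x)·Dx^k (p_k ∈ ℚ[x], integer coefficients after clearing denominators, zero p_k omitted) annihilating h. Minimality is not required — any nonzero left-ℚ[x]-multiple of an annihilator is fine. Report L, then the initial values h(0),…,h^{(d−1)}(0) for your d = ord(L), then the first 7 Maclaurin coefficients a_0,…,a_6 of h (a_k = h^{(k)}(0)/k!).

L = (-10 - 12·x) + (9 + 28·x + 36·x^2)·Dx + (-1 - 6·x + 4·x^2 + 24·x^3)·Dx^2  (order 2).
h: a_k = 5, 6, 2, 10, 27/2, 71/2, 235/4, …
ICs: h(0) = 5, h′(0) = 6.

f: a_k = 1, 2, 4, 8, 16, 32, 64, …
g: a_k = 4, 4, -2, 2, -5/2, 7/2, -21/4, …
f+g: L₀ = lclm(L_f,L_g), ord ≤ 1+1.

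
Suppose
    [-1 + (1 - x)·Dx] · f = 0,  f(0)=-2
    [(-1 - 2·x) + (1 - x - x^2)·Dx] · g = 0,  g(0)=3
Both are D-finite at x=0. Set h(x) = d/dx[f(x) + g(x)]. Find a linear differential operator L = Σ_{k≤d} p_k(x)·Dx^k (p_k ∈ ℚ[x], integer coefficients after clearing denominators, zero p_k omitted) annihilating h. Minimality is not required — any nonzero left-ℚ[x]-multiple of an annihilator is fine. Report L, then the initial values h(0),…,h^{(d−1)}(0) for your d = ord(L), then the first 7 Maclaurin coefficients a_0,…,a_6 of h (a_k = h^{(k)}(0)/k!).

f: a_k = -2, -2, -2, -2, -2, -2, -2, …
g: a_k = 3, 3, 6, 9, 15, 24, 39, …
Sum ⇒ L₀ = lclm(L_f,L_g) in ℚ(x)⟨Dx⟩.
Differentiate: ansatz ord ≤ ord L₀ ⇒ L.
L = (-6 - 24·x - 24·x^3 + 6·x^4) + (6 + 6·x - 6·x^2 - 21·x^4 + 6·x^5)·Dx + (-1 + 2·x - 3·x^2 + 6·x^3 - 2·x^4 - 3·x^5 + x^6)·Dx^2  (order 2).
h: a_k = 1, 8, 21, 52, 110, 222, 427, …
ICs: h(0) = 1, h′(0) = 8.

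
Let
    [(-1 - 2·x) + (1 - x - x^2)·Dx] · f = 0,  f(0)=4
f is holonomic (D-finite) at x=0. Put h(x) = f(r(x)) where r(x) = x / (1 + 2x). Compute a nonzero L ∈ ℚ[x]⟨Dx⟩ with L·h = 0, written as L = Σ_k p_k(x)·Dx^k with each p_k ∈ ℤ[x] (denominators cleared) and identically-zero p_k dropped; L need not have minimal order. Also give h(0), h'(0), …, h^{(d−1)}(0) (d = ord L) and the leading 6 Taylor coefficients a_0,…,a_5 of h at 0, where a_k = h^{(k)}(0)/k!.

f: a_k = 4, 4, 8, 12, 20, 32, …
f∘r: x↦r, Dx↦Dx/r' in L_f ⇒ L₀.
L = (-1 - 4·x) + (1 + 5·x + 7·x^2 + 2·x^3)·Dx  (order 1).
h: a_k = 4, 4, 0, -4, 12, -32, …
ICs: h(0) = 4.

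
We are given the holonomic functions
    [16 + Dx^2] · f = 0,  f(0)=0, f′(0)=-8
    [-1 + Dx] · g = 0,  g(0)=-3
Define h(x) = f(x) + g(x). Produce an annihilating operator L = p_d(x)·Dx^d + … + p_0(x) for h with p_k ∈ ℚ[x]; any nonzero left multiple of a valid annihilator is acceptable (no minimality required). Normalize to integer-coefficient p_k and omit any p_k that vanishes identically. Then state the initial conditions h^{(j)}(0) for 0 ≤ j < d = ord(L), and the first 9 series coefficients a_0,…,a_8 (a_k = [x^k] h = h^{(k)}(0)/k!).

L = -16 + 16·Dx - Dx^2 + Dx^3  (order 3).
h: a_k = -3, -11, -3/2, 125/6, -1/8, -2051/120, -1/240, 6553/1008, -1/13440, …
ICs: h(0) = -3, h′(0) = -11, h′′(0) = -3.

f: a_k = 0, -8, 0, 64/3, 0, -256/15, 0, 2048/315, 0, …
g: a_k = -3, -3, -3/2, -1/2, -1/8, -1/40, -1/240, -1/1680, -1/13440, …
f+g: L₀ = lclm(L_f,L_g), ord ≤ 2+1.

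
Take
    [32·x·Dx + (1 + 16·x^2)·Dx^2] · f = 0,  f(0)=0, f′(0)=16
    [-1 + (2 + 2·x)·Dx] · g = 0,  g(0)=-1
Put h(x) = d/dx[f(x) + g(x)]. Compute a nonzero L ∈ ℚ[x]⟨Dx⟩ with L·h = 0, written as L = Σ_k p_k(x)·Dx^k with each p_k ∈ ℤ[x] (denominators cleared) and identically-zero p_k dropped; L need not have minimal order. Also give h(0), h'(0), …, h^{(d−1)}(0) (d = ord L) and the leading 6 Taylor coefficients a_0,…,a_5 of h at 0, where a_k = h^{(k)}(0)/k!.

f: a_k = 0, 16, 0, -256/3, 0, 4096/5, …
g: a_k = -1, -1/2, 1/8, -1/16, 5/128, -7/256, …
L₀ := lclm(L_f,L_g); ord L₀ ≤ 2+1.
Derive L from L₀ (diff closure).
L = (-64 - 160·x + 3072·x^2 + 1536·x^3) + (-131 - 256·x + 5920·x^2 + 12288·x^3 + 5376·x^4)·Dx + (-2 + 126·x + 192·x^2 + 2112·x^3 + 3584·x^4 + 1536·x^5)·Dx^2  (order 2).
h: a_k = 31/2, 1/4, -4099/16, 5/32, 1048541/256, 63/512, …
ICs: h(0) = 31/2, h′(0) = 1/4.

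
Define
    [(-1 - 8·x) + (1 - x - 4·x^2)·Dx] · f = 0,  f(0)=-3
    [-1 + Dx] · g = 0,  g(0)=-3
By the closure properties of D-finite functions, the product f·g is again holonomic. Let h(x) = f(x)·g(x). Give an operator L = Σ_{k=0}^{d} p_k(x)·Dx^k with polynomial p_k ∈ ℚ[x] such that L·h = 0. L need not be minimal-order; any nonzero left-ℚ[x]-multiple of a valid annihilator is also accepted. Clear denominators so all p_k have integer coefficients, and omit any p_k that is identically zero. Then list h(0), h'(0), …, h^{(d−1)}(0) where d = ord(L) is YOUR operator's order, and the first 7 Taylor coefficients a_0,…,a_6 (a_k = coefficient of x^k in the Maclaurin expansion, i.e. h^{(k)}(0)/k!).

L = (2 + 7·x - 4·x^2) + (-1 + x + 4·x^2)·Dx  (order 1).
h: a_k = 9, 18, 117/2, 132, 2931/8, 17889/20, 188797/80, …
ICs: h(0) = 9.

f: a_k = -3, -3, -15, -27, -87, -195, -543, …
g: a_k = -3, -3, -3/2, -1/2, -1/8, -1/40, -1/240, …
h₀=f·g: eliminate ⇒ L₀, order ≤ 1·1.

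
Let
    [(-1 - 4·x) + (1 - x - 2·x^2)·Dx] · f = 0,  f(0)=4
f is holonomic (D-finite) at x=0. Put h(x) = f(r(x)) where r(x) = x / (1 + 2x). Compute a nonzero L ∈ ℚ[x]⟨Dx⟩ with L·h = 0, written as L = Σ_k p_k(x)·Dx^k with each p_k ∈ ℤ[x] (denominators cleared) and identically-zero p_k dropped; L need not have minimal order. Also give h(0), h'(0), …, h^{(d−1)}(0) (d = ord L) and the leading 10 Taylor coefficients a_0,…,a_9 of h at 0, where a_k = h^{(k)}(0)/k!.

f: a_k = 4, 4, 12, 20, 44, 84, 172, 340, 684, 1364, …
Substitute x→r, Dx→(1/r')Dx; clear ⇒ L₀.
L = (-1 - 6·x) + (1 + 5·x + 6·x^2)·Dx  (order 1).
h: a_k = 4, 4, 4, -12, 36, -108, 324, -972, 2916, -8748, …
ICs: h(0) = 4.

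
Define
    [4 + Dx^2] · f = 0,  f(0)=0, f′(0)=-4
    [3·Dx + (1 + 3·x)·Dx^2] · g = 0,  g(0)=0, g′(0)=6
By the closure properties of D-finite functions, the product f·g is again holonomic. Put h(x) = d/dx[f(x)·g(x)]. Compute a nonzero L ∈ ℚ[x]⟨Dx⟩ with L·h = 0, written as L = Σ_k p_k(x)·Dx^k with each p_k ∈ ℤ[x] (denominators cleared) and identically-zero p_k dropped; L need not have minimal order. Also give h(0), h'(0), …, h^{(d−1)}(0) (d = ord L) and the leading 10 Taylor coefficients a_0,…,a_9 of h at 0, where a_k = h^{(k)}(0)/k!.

L = (-21880 - 49536·x - 195264·x^2 - 252288·x^3 + 225504·x^4 + 746496·x^5 + 373248·x^6) + (-9384 - 44856·x - 47520·x^2 + 90720·x^3 + 311040·x^4 + 186624·x^5)·Dx + (-6026 - 16344·x - 53892·x^2 - 32832·x^3 + 182736·x^4 + 373248·x^5 + 186624·x^6)·Dx^2 + (-2346 - 11214·x - 11880·x^2 + 22680·x^3 + 77760·x^4 + 46656·x^5)·Dx^3 + (-139 - 990·x - 1269·x^2 + 7560·x^3 + 31590·x^4 + 46656·x^5 + 23328·x^6)·Dx^4  (order 4).
h: a_k = 0, -48, 108, -224, 690, -2064, 30408/5, -377920/21, 373851/7, -150072208/945, …
ICs: h(0) = 0, h′(0) = -48, h′′(0) = 216, h′′′(0) = -1344.

f: a_k = 0, -4, 0, 8/3, 0, -8/15, 0, 16/315, 0, -8/2835, …
g: a_k = 0, 6, -9, 18, -81/2, 486/5, -243, 4374/7, -6561/4, 4374, …
Product ⇒ symmetric product L₀, ord ≤ 4.
h₀' ⇒ L via d/dx closure of L₀.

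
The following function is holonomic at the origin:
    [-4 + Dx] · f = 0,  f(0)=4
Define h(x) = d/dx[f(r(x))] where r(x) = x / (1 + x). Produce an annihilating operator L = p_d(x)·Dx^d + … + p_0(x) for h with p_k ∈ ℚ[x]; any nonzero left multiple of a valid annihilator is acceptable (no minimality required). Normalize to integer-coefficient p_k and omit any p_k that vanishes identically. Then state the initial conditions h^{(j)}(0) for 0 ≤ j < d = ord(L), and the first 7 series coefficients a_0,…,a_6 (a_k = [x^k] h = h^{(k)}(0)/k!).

L = (2 - 2·x) + (-1 - 2·x - x^2)·Dx  (order 1).
h: a_k = 16, 32, -16, -64/3, 112/3, -352/15, -272/45, …
ICs: h(0) = 16.

f: a_k = 4, 16, 32, 128/3, 128/3, 512/15, 1024/45, …
Change of var in L_f (x↦r) gives L₀.
h=h₀': d/dx-closure on L₀ ⇒ L.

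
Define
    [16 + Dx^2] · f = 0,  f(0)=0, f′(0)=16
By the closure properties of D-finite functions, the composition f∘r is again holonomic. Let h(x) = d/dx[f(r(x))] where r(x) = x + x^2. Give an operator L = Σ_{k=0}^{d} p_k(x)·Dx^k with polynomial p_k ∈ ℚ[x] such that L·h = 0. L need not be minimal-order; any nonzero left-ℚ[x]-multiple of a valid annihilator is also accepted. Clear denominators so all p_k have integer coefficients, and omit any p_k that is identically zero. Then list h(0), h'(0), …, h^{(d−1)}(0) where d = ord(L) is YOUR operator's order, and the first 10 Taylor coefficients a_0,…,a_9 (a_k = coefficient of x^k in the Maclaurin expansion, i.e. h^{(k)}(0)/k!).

L = (28 + 128·x + 384·x^2 + 512·x^3 + 256·x^4) + (-6 - 12·x)·Dx + (1 + 4·x + 4·x^2)·Dx^2  (order 2).
h: a_k = 16, 32, -128, -512, -1408/3, 768, 103424/45, 90112/45, -282112/315, -27648/7, …
ICs: h(0) = 16, h′(0) = 32.

f: a_k = 0, 16, 0, -128/3, 0, 512/15, 0, -4096/315, 0, 8192/2835, …
f∘r: x↦r, Dx↦Dx/r' in L_f ⇒ L₀.
h=h₀': d/dx-closure on L₀ ⇒ L.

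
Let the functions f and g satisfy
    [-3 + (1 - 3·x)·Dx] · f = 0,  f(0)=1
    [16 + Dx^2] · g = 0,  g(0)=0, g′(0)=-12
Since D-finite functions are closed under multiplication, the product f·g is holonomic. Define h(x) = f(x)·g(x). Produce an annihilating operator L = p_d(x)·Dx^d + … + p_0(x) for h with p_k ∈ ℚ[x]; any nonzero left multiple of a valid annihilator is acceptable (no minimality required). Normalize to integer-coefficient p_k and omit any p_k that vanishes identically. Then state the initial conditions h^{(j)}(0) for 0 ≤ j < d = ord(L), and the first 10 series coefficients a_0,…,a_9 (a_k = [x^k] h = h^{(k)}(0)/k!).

L = (-16 + 48·x) + 6·Dx + (-1 + 3·x)·Dx^2  (order 2).
h: a_k = 0, -12, -36, -76, -228, -3548/5, -10644/5, -669548/105, -669548/35, -54235436/945, …
ICs: h(0) = 0, h′(0) = -12.

f: a_k = 1, 3, 9, 27, 81, 243, 729, 2187, 6561, 19683, …
g: a_k = 0, -12, 0, 32, 0, -128/5, 0, 1024/105, 0, -2048/945, …
f·g: L₀ = L_f ⊗_s L_g, ord ≤ 1·2.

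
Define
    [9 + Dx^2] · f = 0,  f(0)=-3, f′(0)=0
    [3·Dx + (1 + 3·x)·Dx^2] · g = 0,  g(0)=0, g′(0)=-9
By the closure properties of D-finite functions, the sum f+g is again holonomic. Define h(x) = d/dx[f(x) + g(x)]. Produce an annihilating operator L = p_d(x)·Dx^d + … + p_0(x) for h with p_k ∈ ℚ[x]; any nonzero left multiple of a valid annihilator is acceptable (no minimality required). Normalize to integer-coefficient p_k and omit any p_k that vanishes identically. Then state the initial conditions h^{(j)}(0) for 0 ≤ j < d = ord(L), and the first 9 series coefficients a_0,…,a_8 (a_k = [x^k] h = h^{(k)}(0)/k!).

L = (63 + 54·x + 81·x^2) + (9 + 45·x + 81·x^2 + 81·x^3)·Dx + (7 + 6·x + 9·x^2)·Dx^2 + (1 + 5·x + 9·x^2 + 9·x^3)·Dx^3  (order 3).
h: a_k = -9, 54, -81, 405/2, -729, 88209/40, -6561, 11020293/560, -59049, …
ICs: h(0) = -9, h′(0) = 54, h′′(0) = -162.

f: a_k = -3, 0, 27/2, 0, -81/8, 0, 243/80, 0, -2187/4480, …
g: a_k = 0, -9, 27/2, -27, 243/4, -729/5, 729/2, -6561/7, 19683/8, …
h₀=f+g: left-lcm gives L₀, ord ≤ 4.
h₀' ⇒ L via d/dx closure of L₀.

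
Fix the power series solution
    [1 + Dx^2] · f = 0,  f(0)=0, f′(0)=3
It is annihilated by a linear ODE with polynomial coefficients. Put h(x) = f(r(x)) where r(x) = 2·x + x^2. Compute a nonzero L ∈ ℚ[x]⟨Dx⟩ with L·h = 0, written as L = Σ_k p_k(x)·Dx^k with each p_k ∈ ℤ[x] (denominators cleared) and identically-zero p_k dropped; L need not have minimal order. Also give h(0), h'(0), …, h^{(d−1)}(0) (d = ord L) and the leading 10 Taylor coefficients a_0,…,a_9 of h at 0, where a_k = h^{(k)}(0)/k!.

L = (4 + 12·x + 12·x^2 + 4·x^3) - Dx + (1 + x)·Dx^2  (order 2).
h: a_k = 0, 6, 3, -4, -6, -11/5, 3/2, 202/105, 11/15, -551/3780, …
ICs: h(0) = 0, h′(0) = 6.

f: a_k = 0, 3, 0, -1/2, 0, 1/40, 0, -1/1680, 0, 1/120960, …
L₀ from L_f via x↦r, Dx↦r'^{-1}Dx.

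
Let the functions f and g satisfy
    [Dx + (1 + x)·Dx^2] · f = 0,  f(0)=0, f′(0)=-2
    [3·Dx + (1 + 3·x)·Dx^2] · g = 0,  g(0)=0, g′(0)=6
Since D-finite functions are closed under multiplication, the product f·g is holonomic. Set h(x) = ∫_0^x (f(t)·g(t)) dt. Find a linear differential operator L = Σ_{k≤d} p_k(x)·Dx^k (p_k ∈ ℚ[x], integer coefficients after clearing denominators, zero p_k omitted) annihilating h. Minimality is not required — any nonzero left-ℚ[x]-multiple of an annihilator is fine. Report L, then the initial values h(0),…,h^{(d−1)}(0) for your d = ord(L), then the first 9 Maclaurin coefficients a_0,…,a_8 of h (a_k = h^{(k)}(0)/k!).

f: a_k = 0, -2, 1, -2/3, 1/2, -2/5, 1/3, -2/7, 1/4, …
g: a_k = 0, 6, -9, 18, -81/2, 486/5, -243, 4374/7, -6561/4, …
f·g: L₀ = L_f ⊗_s L_g, ord ≤ 2·2.
h=∫₀ˣh₀: take L = L₀·Dx.
L = (30 + 72·x + 54·x^2)·Dx^2 + (76 + 354·x + 540·x^2 + 270·x^3)·Dx^3 + (29 + 200·x + 486·x^2 + 504·x^3 + 189·x^4)·Dx^4 + (2 + 19·x + 68·x^2 + 114·x^3 + 90·x^4 + 27·x^5)·Dx^5  (order 5).
h: a_k = 0, 0, 0, -4, 6, -49/5, 18, -1269/35, 781/10, …
ICs: h(0) = 0, h′(0) = 0, h′′(0) = 0, h′′′(0) = -24, h′′′′(0) = 144.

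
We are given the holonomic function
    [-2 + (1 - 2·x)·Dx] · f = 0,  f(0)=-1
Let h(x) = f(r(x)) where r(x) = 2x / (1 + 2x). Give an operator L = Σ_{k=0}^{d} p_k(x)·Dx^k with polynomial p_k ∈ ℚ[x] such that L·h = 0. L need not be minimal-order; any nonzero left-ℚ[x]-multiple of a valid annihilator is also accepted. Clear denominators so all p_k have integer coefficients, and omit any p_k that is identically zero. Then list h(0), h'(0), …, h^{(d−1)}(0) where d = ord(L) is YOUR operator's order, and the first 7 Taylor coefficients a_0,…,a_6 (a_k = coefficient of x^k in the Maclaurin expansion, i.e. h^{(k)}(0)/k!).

L = 4 + (-1 + 4·x^2)·Dx  (order 1).
h: a_k = -1, -4, -8, -16, -32, -64, -128, …
ICs: h(0) = -1.

f: a_k = -1, -2, -4, -8, -16, -32, -64, …
L₀ from L_f via x↦r, Dx↦r'^{-1}Dx.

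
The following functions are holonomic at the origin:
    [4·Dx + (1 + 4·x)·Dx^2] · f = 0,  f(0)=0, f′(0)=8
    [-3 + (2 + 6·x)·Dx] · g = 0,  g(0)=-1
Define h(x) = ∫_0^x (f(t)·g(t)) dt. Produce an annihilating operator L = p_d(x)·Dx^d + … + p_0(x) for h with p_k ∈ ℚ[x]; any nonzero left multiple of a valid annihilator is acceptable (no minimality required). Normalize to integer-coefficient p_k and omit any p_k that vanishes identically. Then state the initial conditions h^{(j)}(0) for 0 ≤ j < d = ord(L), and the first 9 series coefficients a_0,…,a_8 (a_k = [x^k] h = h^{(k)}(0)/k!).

L = (3 + 36·x)·Dx + (4 + 12·x)·Dx^2 + (4 + 40·x + 132·x^2 + 144·x^3)·Dx^3  (order 3).
h: a_k = 0, 0, -4, 4/3, -29/12, 13/2, -9383/480, 206953/3360, -7147521/35840, …
ICs: h(0) = 0, h′(0) = 0, h′′(0) = -8.

f: a_k = 0, 8, -16, 128/3, -128, 2048/5, -4096/3, 32768/7, -16384, …
g: a_k = -1, -3/2, 9/8, -27/16, 405/128, -1701/256, 15309/1024, -72171/2048, 2814669/32768, …
L₀ := L_f ⊗_s L_g (sym. prod.), ord ≤ 2.
∫: right-multiply L₀ by Dx.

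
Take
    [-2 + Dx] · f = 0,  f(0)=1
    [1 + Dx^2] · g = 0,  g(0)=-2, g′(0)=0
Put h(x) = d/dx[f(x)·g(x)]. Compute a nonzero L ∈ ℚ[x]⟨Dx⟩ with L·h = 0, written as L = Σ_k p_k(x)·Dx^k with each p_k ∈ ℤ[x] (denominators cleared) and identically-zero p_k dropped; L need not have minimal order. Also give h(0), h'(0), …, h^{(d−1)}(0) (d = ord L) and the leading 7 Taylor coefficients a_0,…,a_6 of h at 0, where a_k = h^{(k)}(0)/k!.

L = 5 - 4·Dx + Dx^2  (order 2).
h: a_k = -4, -6, -2, 7/3, 19/6, 39/20, 139/180, …
ICs: h(0) = -4, h′(0) = -6.

f: a_k = 1, 2, 2, 4/3, 2/3, 4/15, 4/45, …
g: a_k = -2, 0, 1, 0, -1/12, 0, 1/360, …
L₀ := L_f ⊗_s L_g (sym. prod.), ord ≤ 2.
Derive L from L₀ (diff closure).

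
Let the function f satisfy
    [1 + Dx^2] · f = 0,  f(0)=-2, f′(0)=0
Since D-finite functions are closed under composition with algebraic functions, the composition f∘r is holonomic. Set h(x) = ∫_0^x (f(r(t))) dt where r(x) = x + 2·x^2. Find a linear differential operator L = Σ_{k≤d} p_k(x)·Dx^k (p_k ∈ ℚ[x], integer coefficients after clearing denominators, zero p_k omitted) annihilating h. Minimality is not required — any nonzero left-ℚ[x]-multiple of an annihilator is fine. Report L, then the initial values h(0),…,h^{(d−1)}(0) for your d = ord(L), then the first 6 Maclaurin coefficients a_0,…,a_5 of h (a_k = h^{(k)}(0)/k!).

f: a_k = -2, 0, 1, 0, -1/12, 0, …
L₀ from L_f via x↦r, Dx↦r'^{-1}Dx.
h=∫₀ˣh₀: take L = L₀·Dx.
L = (1 + 12·x + 48·x^2 + 64·x^3)·Dx - 4·Dx^2 + (1 + 4·x)·Dx^3  (order 3).
h: a_k = 0, -2, 0, 1/3, 1, 47/60, …
ICs: h(0) = 0, h′(0) = -2, h′′(0) = 0.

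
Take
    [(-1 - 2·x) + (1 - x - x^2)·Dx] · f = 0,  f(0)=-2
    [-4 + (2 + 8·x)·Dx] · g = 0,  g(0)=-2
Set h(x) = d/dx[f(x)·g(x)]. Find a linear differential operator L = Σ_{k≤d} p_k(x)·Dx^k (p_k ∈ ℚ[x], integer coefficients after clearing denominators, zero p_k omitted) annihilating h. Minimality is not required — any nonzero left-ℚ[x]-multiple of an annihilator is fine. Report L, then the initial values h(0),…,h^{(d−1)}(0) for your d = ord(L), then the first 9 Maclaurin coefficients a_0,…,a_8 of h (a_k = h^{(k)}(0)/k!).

L = (4 + 66·x + 126·x^2 + 80·x^3 + 60·x^4) + (-3 - 13·x - 3·x^2 + 14·x^3 + 46·x^4 + 24·x^5)·Dx  (order 1).
h: a_k = 12, 16, 108, 16, 760, -1080, 7196, -20672, 88956, …
ICs: h(0) = 12.

f: a_k = -2, -2, -4, -6, -10, -16, -26, -42, -68, …
g: a_k = -2, -4, 4, -8, 20, -56, 168, -528, 1716, …
Product ⇒ symmetric product L₀, ord ≤ 1.
Derive L from L₀ (diff closure).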